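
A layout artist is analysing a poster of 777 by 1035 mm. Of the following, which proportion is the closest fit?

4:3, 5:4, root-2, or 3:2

4:3

Ratio = 1035 / 777 ≈ 1.332.
Distances: 4:3 1.333 (Δ 0.001); 5:4 1.250 (Δ 0.082); root-2 1.414 (Δ 0.082); 3:2 1.500 (Δ 0.168).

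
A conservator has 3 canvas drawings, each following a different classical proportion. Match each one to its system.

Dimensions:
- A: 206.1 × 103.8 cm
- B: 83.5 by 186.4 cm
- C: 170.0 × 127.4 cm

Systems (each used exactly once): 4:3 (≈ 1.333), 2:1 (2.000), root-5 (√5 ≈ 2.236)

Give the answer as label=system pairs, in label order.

Ratios: A ≈ 1.986; B ≈ 2.232; C ≈ 1.334.
Targets: 4:3 ≈ 1.333; 2:1 ≈ 2.000; root-5 ≈ 2.236.

A=2:1, B=root-5, C=4:3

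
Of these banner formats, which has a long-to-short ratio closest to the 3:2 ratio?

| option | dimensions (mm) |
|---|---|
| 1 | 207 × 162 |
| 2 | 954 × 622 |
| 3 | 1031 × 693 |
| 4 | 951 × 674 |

3

Ratios (long/short): 1 ≈ 1.278; 2 ≈ 1.534; 3 ≈ 1.488; 4 ≈ 1.411.
3:2 ≈ 1.500; option 3 is nearest (Δ 0.012).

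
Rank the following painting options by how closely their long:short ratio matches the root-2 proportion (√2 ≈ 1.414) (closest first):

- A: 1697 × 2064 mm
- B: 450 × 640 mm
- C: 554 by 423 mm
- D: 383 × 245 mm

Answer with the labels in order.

B, C, D, A

Ratios: A = 2064 / 1697 ≈ 1.216; B = 640 / 450 ≈ 1.422; C = 554 / 423 ≈ 1.310; D = 383 / 245 ≈ 1.563.
|Δ from 1.414|: A 0.198; B 0.008; C 0.104; D 0.149.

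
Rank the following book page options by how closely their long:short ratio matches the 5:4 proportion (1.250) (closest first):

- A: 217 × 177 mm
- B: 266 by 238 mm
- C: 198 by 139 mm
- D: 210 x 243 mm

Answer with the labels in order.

A: 217/177 ≈ 1.226 → |1.226 − 1.250| = 0.024
B: 266/238 ≈ 1.118 → |1.118 − 1.250| = 0.132
C: 198/139 ≈ 1.424 → |1.424 − 1.250| = 0.174
D: 243/210 ≈ 1.157 → |1.157 − 1.250| = 0.093

A, D, B, C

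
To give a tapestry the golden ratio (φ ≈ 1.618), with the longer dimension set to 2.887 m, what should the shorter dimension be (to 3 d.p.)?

1.784 m

golden ratio ≈ 1.61803.
Shorter side = 2.887 ÷ 1.61803 ≈ 1.78427 → 1.784 m.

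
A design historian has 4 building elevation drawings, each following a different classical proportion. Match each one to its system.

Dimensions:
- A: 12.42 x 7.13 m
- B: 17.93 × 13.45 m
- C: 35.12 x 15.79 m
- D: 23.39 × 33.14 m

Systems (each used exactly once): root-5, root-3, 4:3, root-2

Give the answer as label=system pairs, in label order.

A=root-3, B=4:3, C=root-5, D=root-2

A = 12.42/7.13 ≈ 1.742 → root-3 (1.732)
B = 17.93/13.45 ≈ 1.333 → 4:3 (1.333)
C = 35.12/15.79 ≈ 2.224 → root-5 (2.236)
D = 33.14/23.39 ≈ 1.417 → root-2 (1.414)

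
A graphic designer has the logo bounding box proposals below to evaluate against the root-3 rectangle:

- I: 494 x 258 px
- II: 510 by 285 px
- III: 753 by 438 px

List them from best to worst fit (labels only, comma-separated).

I: 494/258 ≈ 1.915 → |1.915 − 1.732| = 0.183
II: 510/285 ≈ 1.789 → |1.789 − 1.732| = 0.057
III: 753/438 ≈ 1.719 → |1.719 − 1.732| = 0.013

III, II, I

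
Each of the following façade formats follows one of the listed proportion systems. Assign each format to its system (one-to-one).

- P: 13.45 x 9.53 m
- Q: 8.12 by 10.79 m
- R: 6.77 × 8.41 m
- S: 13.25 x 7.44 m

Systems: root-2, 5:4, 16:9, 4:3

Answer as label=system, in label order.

P=root-2, Q=4:3, R=5:4, S=16:9

Ratios: P ≈ 1.411; Q ≈ 1.329; R ≈ 1.242; S ≈ 1.781.
Targets: root-2 ≈ 1.414; 5:4 ≈ 1.250; 16:9 ≈ 1.778; 4:3 ≈ 1.333.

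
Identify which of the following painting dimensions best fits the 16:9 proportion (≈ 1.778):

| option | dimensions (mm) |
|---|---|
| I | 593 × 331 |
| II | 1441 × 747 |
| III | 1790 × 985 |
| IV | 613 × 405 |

Target 16:9 ≈ 1.778.
I: 1.792 (Δ0.014)  II: 1.929 (Δ0.151)  III: 1.817 (Δ0.039)  IV: 1.514 (Δ0.264)

I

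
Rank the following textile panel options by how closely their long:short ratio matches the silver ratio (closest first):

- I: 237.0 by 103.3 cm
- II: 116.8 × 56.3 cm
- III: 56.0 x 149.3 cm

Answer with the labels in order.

I, III, II

I: 237.0/103.3 ≈ 2.294 → |2.294 − 2.414| = 0.120
II: 116.8/56.3 ≈ 2.075 → |2.075 − 2.414| = 0.339
III: 149.3/56.0 ≈ 2.666 → |2.666 − 2.414| = 0.252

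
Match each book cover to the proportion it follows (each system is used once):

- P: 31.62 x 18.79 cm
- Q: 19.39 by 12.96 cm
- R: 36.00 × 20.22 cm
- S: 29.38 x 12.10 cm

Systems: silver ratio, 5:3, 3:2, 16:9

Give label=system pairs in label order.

P=5:3, Q=3:2, R=16:9, S=silver ratio

Ratios: P ≈ 1.683; Q ≈ 1.496; R ≈ 1.780; S ≈ 2.428.
Targets: silver ratio ≈ 2.414; 5:3 ≈ 1.667; 3:2 ≈ 1.500; 16:9 ≈ 1.778.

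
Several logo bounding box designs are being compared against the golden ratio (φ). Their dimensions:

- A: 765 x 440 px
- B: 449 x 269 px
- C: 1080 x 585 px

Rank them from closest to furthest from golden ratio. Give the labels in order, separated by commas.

B, A, C

Ratios: A = 765 / 440 ≈ 1.739; B = 449 / 269 ≈ 1.669; C = 1080 / 585 ≈ 1.846.
|Δ from 1.618|: A 0.121; B 0.051; C 0.228.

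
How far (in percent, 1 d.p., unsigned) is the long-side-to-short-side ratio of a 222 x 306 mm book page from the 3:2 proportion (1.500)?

8.1%

Ratio = 306 / 222 ≈ 1.3784.
Ideal 3:2 = 1.5000. |1.3784 − 1.5000| / 1.5000 ≈ 8.11% → 8.1%.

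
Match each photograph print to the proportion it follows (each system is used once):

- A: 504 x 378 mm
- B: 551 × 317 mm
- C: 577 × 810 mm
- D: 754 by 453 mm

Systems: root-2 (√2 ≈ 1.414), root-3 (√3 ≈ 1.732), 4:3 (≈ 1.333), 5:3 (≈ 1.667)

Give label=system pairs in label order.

Ratios: A ≈ 1.333; B ≈ 1.738; C ≈ 1.404; D ≈ 1.664.
Targets: root-2 ≈ 1.414; root-3 ≈ 1.732; 4:3 ≈ 1.333; 5:3 ≈ 1.667.

A=4:3, B=root-3, C=root-2, D=5:3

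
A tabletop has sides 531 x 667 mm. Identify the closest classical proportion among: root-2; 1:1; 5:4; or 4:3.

667/531 ≈ 1.256. Nearest candidates are 5:4 (1.250, off by 0.006) and 4:3 (1.333, off by 0.077).

5:4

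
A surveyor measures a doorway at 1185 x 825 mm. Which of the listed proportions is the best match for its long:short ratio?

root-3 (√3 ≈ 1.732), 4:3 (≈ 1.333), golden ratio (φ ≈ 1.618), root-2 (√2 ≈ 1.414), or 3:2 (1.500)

Ratio = 1185 / 825 ≈ 1.436.
Distances: root-3 1.732 (Δ 0.296); 4:3 1.333 (Δ 0.103); golden ratio 1.618 (Δ 0.182); root-2 1.414 (Δ 0.022); 3:2 1.500 (Δ 0.064).

root-2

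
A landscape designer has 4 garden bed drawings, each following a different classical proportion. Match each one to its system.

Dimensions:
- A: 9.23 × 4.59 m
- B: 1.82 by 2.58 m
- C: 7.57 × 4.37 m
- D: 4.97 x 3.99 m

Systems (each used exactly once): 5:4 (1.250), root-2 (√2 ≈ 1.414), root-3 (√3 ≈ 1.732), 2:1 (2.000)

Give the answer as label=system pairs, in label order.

A = 9.23/4.59 ≈ 2.011 → 2:1 (2.000)
B = 2.58/1.82 ≈ 1.418 → root-2 (1.414)
C = 7.57/4.37 ≈ 1.732 → root-3 (1.732)
D = 4.97/3.99 ≈ 1.246 → 5:4 (1.250)

A=2:1, B=root-2, C=root-3, D=5:4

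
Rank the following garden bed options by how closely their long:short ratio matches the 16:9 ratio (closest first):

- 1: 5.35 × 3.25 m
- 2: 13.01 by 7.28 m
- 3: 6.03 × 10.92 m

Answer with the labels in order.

1: 5.35/3.25 ≈ 1.646 → |1.646 − 1.778| = 0.132
2: 13.01/7.28 ≈ 1.787 → |1.787 − 1.778| = 0.009
3: 10.92/6.03 ≈ 1.811 → |1.811 − 1.778| = 0.033

2, 3, 1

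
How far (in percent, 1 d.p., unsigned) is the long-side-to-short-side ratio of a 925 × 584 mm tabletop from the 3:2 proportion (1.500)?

Ratio = 925 / 584 ≈ 1.5839.
Ideal 3:2 = 1.5000. |1.5839 − 1.5000| / 1.5000 ≈ 5.59% → 5.6%.

5.6%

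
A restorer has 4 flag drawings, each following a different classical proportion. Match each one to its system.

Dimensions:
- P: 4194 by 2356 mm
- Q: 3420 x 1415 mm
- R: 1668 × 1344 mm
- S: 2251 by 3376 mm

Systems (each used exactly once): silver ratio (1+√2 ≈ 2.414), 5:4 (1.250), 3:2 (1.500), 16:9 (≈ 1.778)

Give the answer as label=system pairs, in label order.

P = 4194/2356 ≈ 1.780 → 16:9 (1.778)
Q = 3420/1415 ≈ 2.417 → silver ratio (2.414)
R = 1668/1344 ≈ 1.241 → 5:4 (1.250)
S = 3376/2251 ≈ 1.500 → 3:2 (1.500)

P=16:9, Q=silver ratio, R=5:4, S=3:2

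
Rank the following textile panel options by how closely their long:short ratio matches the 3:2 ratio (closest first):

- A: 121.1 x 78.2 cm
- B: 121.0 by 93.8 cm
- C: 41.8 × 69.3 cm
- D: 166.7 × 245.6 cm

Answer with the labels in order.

D, A, C, B

Ratios: A = 121.1 / 78.2 ≈ 1.549; B = 121.0 / 93.8 ≈ 1.290; C = 69.3 / 41.8 ≈ 1.658; D = 245.6 / 166.7 ≈ 1.473.
|Δ from 1.500|: A 0.049; B 0.210; C 0.158; D 0.027.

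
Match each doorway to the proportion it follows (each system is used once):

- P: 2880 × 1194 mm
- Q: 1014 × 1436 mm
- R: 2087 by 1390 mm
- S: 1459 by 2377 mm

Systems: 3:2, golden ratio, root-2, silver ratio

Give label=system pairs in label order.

P = 2880/1194 ≈ 2.412 → silver ratio (2.414)
Q = 1436/1014 ≈ 1.416 → root-2 (1.414)
R = 2087/1390 ≈ 1.501 → 3:2 (1.500)
S = 2377/1459 ≈ 1.629 → golden ratio (1.618)

P=silver ratio, Q=root-2, R=3:2, S=golden ratio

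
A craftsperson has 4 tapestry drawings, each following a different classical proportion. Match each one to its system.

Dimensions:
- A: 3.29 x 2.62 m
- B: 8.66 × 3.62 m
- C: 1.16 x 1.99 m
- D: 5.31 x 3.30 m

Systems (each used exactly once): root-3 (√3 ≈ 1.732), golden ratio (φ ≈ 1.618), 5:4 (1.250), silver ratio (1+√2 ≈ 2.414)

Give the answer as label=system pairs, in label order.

A = 3.29/2.62 ≈ 1.256 → 5:4 (1.250)
B = 8.66/3.62 ≈ 2.392 → silver ratio (2.414)
C = 1.99/1.16 ≈ 1.716 → root-3 (1.732)
D = 5.31/3.30 ≈ 1.609 → golden ratio (1.618)

A=5:4, B=silver ratio, C=root-3, D=golden ratio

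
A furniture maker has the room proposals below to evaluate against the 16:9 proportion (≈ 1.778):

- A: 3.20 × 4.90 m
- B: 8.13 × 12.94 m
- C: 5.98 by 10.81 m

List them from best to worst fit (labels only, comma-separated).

C, B, A

Ratios: A = 4.90 / 3.20 ≈ 1.531; B = 12.94 / 8.13 ≈ 1.592; C = 10.81 / 5.98 ≈ 1.808.
|Δ from 1.778|: A 0.247; B 0.186; C 0.030.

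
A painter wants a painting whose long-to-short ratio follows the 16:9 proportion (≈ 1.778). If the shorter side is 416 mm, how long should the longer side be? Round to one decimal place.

16:9 ≈ 1.77778.
Longer side = 416 × 1.77778 ≈ 739.556 → 739.6 mm.

739.6 mm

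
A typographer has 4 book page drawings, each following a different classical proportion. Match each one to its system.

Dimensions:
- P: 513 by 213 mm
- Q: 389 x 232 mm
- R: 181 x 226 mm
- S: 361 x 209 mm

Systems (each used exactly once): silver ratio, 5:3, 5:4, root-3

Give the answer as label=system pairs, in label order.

P=silver ratio, Q=5:3, R=5:4, S=root-3

P = 513/213 ≈ 2.408 → silver ratio (2.414)
Q = 389/232 ≈ 1.677 → 5:3 (1.667)
R = 226/181 ≈ 1.249 → 5:4 (1.250)
S = 361/209 ≈ 1.727 → root-3 (1.732)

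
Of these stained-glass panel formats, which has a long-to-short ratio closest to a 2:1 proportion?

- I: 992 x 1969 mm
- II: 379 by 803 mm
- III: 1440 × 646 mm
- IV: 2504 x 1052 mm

Target 2:1 ≈ 2.000.
I: 1.985 (Δ0.015)  II: 2.119 (Δ0.119)  III: 2.229 (Δ0.229)  IV: 2.380 (Δ0.380)

I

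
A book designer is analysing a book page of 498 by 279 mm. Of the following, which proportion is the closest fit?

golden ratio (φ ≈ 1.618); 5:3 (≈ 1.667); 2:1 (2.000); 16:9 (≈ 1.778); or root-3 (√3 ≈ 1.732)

498/279 ≈ 1.785. Nearest candidates are 16:9 (1.778, off by 0.007) and root-3 (1.732, off by 0.053).

16:9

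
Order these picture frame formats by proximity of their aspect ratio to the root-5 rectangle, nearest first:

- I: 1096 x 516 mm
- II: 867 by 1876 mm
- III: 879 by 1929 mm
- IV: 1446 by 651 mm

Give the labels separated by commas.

IV, III, II, I

Ratios: I = 1096 / 516 ≈ 2.124; II = 1876 / 867 ≈ 2.164; III = 1929 / 879 ≈ 2.195; IV = 1446 / 651 ≈ 2.221.
|Δ from 2.236|: I 0.112; II 0.072; III 0.041; IV 0.015.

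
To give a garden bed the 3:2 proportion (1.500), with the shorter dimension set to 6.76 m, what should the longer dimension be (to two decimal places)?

3:2 = 1.50000.
Longer side = 6.76 × 1.50000 ≈ 10.1400 → 10.14 m.

10.14 m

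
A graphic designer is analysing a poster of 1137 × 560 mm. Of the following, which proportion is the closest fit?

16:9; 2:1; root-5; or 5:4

2:1

1137/560 ≈ 2.030. Nearest candidates are 2:1 (2.000, off by 0.030) and root-5 (2.236, off by 0.206).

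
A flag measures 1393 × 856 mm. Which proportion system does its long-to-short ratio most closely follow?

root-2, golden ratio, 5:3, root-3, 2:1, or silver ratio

golden ratio

Ratio = 1393 / 856 ≈ 1.627.
Distances: root-2 1.414 (Δ 0.213); golden ratio 1.618 (Δ 0.009); 5:3 1.667 (Δ 0.040); root-3 1.732 (Δ 0.105); 2:1 2.000 (Δ 0.373); silver ratio 2.414 (Δ 0.787).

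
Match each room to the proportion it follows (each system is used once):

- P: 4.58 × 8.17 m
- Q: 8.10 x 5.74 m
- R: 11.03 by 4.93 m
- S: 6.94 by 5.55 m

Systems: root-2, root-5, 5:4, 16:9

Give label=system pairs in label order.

Ratios: P ≈ 1.784; Q ≈ 1.411; R ≈ 2.237; S ≈ 1.250.
Targets: root-2 ≈ 1.414; root-5 ≈ 2.236; 5:4 ≈ 1.250; 16:9 ≈ 1.778.

P=16:9, Q=root-2, R=root-5, S=5:4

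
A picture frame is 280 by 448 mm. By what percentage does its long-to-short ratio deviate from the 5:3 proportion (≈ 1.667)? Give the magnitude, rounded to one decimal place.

4.0%

Ratio = 448 / 280 ≈ 1.6000.
Ideal 5:3 ≈ 1.6667. |1.6000 − 1.6667| / 1.6667 ≈ 4.00% → 4.0%.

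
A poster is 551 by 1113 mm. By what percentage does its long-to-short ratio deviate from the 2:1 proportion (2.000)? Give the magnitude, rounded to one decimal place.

Ratio = 1113 / 551 ≈ 2.0200.
Ideal 2:1 = 2.0000. |2.0200 − 2.0000| / 2.0000 ≈ 1.00% → 1.0%.

1.0%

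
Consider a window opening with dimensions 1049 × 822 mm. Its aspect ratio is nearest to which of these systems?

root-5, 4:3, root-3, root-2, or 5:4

5:4

Ratio = 1049 / 822 ≈ 1.276.
Distances: root-5 2.236 (Δ 0.960); 4:3 1.333 (Δ 0.057); root-3 1.732 (Δ 0.456); root-2 1.414 (Δ 0.138); 5:4 1.250 (Δ 0.026).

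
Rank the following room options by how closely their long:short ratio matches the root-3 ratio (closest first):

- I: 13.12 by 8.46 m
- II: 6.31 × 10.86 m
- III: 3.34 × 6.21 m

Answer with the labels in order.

II, III, I

I: 13.12/8.46 ≈ 1.551 → |1.551 − 1.732| = 0.181
II: 10.86/6.31 ≈ 1.721 → |1.721 − 1.732| = 0.011
III: 6.21/3.34 ≈ 1.859 → |1.859 − 1.732| = 0.127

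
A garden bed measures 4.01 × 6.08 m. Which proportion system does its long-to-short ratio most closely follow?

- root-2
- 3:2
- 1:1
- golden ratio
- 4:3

3:2

6.08/4.01 ≈ 1.516. Nearest candidates are 3:2 (1.500, off by 0.016) and golden ratio (1.618, off by 0.102).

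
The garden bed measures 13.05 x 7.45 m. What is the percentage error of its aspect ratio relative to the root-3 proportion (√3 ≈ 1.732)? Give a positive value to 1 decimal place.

1.1%

Ratio = 13.05 / 7.45 ≈ 1.7517.
Ideal root-3 ≈ 1.7321. |1.7517 − 1.7321| / 1.7321 ≈ 1.13% → 1.1%.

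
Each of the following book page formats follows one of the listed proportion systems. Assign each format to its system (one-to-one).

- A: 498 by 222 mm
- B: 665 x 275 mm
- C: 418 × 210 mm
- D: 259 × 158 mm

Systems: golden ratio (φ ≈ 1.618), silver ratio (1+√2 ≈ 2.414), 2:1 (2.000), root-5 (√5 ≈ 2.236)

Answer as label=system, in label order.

A=root-5, B=silver ratio, C=2:1, D=golden ratio

Ratios: A ≈ 2.243; B ≈ 2.418; C ≈ 1.990; D ≈ 1.639.
Targets: golden ratio ≈ 1.618; silver ratio ≈ 2.414; 2:1 ≈ 2.000; root-5 ≈ 2.236.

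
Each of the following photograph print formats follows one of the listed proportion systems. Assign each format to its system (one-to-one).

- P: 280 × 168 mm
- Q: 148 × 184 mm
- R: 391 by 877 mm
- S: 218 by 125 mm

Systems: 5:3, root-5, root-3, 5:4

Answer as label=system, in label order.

Ratios: P ≈ 1.667; Q ≈ 1.243; R ≈ 2.243; S ≈ 1.744.
Targets: 5:3 ≈ 1.667; root-5 ≈ 2.236; root-3 ≈ 1.732; 5:4 ≈ 1.250.

P=5:3, Q=5:4, R=root-5, S=root-3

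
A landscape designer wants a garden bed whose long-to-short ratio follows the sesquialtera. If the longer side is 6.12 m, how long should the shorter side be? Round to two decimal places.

4.08 m

3:2 = 1.50000.
Shorter side = 6.12 ÷ 1.50000 ≈ 4.0800 → 4.08 m.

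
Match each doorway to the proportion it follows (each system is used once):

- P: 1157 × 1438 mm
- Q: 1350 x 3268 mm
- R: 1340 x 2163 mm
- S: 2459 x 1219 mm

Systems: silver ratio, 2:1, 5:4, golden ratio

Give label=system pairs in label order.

P = 1438/1157 ≈ 1.243 → 5:4 (1.250)
Q = 3268/1350 ≈ 2.421 → silver ratio (2.414)
R = 2163/1340 ≈ 1.614 → golden ratio (1.618)
S = 2459/1219 ≈ 2.017 → 2:1 (2.000)

P=5:4, Q=silver ratio, R=golden ratio, S=2:1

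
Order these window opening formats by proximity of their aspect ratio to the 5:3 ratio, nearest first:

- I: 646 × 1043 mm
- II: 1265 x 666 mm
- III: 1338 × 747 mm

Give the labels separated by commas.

I, III, II

I: 1043/646 ≈ 1.615 → |1.615 − 1.667| = 0.052
II: 1265/666 ≈ 1.899 → |1.899 − 1.667| = 0.232
III: 1338/747 ≈ 1.791 → |1.791 − 1.667| = 0.124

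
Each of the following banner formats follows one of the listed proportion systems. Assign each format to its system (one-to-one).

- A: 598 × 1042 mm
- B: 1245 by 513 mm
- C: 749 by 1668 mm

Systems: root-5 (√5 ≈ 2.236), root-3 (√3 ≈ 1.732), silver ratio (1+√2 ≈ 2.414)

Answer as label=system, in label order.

A=root-3, B=silver ratio, C=root-5

A = 1042/598 ≈ 1.742 → root-3 (1.732)
B = 1245/513 ≈ 2.427 → silver ratio (2.414)
C = 1668/749 ≈ 2.227 → root-5 (2.236)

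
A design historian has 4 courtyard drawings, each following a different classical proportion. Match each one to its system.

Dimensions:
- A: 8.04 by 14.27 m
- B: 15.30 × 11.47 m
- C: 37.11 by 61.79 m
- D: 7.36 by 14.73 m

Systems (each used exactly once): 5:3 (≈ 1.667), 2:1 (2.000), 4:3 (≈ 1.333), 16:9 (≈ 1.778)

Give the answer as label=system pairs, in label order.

Ratios: A ≈ 1.775; B ≈ 1.334; C ≈ 1.665; D ≈ 2.001.
Targets: 5:3 ≈ 1.667; 2:1 ≈ 2.000; 4:3 ≈ 1.333; 16:9 ≈ 1.778.

A=16:9, B=4:3, C=5:3, D=2:1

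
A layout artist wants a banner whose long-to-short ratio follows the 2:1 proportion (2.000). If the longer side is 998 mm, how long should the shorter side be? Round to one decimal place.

499.0 mm

2:1 = 2.00000.
Shorter side = 998 ÷ 2.00000 ≈ 499.000 → 499.0 mm.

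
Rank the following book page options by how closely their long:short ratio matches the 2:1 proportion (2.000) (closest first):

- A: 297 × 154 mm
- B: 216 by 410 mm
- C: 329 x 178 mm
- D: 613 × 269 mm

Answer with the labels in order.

Ratios: A = 297 / 154 ≈ 1.929; B = 410 / 216 ≈ 1.898; C = 329 / 178 ≈ 1.848; D = 613 / 269 ≈ 2.279.
|Δ from 2.000|: A 0.071; B 0.102; C 0.152; D 0.279.

A, B, C, D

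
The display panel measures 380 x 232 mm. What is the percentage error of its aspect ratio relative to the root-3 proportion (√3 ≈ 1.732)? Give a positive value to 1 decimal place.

5.4%

Ratio = 380 / 232 ≈ 1.6379.
Ideal root-3 ≈ 1.7321. |1.6379 − 1.7321| / 1.7321 ≈ 5.44% → 5.4%.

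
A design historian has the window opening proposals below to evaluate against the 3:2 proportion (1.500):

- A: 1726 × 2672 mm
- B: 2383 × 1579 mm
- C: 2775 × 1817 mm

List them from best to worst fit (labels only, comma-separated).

A: 2672/1726 ≈ 1.548 → |1.548 − 1.500| = 0.048
B: 2383/1579 ≈ 1.509 → |1.509 − 1.500| = 0.009
C: 2775/1817 ≈ 1.527 → |1.527 − 1.500| = 0.027

B, C, A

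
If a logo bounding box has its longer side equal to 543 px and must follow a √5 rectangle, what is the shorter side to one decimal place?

root-5 ≈ 2.23607.
Shorter side = 543 ÷ 2.23607 ≈ 242.837 → 242.8 px.

242.8 px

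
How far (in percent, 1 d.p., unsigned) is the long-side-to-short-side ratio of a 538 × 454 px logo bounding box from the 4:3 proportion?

11.1%

Ratio = 538 / 454 ≈ 1.1850.
Ideal 4:3 ≈ 1.3333. |1.1850 − 1.3333| / 1.3333 ≈ 11.12% → 11.1%.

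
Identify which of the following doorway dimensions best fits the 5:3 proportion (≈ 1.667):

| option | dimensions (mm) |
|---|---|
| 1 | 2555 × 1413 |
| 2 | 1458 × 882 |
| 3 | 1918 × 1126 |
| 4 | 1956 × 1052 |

2

Ratios (long/short): 1 ≈ 1.808; 2 ≈ 1.653; 3 ≈ 1.703; 4 ≈ 1.859.
5:3 ≈ 1.667; option 2 is nearest (Δ 0.014).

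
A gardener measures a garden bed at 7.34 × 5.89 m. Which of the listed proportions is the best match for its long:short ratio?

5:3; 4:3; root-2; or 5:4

5:4

Ratio = 7.34 / 5.89 ≈ 1.246.
Distances: 5:3 1.667 (Δ 0.421); 4:3 1.333 (Δ 0.087); root-2 1.414 (Δ 0.168); 5:4 1.250 (Δ 0.004).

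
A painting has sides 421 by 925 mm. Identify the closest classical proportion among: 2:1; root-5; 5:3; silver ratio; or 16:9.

root-5

925/421 ≈ 2.197. Nearest candidates are root-5 (2.236, off by 0.039) and 2:1 (2.000, off by 0.197).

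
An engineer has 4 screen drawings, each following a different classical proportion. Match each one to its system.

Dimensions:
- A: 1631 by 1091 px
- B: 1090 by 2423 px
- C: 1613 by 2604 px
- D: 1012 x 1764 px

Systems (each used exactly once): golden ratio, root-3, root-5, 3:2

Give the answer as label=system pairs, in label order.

A=3:2, B=root-5, C=golden ratio, D=root-3

A = 1631/1091 ≈ 1.495 → 3:2 (1.500)
B = 2423/1090 ≈ 2.223 → root-5 (2.236)
C = 2604/1613 ≈ 1.614 → golden ratio (1.618)
D = 1764/1012 ≈ 1.743 → root-3 (1.732)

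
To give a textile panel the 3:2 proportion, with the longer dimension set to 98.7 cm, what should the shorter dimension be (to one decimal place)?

65.8 cm

3:2 = 1.50000.
Shorter side = 98.7 ÷ 1.50000 ≈ 65.800 → 65.8 cm.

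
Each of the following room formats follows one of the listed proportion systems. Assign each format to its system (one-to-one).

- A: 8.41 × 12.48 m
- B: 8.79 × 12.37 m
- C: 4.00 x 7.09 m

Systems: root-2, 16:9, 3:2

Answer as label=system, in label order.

A = 12.48/8.41 ≈ 1.484 → 3:2 (1.500)
B = 12.37/8.79 ≈ 1.407 → root-2 (1.414)
C = 7.09/4.00 ≈ 1.772 → 16:9 (1.778)

A=3:2, B=root-2, C=16:9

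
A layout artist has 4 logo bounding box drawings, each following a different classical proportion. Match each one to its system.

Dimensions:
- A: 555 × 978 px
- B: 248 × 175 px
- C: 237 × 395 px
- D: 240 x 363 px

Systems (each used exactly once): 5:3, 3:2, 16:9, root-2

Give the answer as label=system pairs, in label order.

A=16:9, B=root-2, C=5:3, D=3:2

Ratios: A ≈ 1.762; B ≈ 1.417; C ≈ 1.667; D ≈ 1.512.
Targets: 5:3 ≈ 1.667; 3:2 ≈ 1.500; 16:9 ≈ 1.778; root-2 ≈ 1.414.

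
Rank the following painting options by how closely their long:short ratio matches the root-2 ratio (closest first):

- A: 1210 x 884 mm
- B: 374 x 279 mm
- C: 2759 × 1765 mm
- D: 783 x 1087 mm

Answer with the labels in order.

A: 1210/884 ≈ 1.369 → |1.369 − 1.414| = 0.045
B: 374/279 ≈ 1.341 → |1.341 − 1.414| = 0.073
C: 2759/1765 ≈ 1.563 → |1.563 − 1.414| = 0.149
D: 1087/783 ≈ 1.388 → |1.388 − 1.414| = 0.026

D, A, B, C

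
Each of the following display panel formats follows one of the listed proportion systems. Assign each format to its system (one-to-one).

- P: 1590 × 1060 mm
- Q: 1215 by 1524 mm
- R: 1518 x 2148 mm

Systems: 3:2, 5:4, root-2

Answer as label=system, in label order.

P=3:2, Q=5:4, R=root-2

Ratios: P ≈ 1.500; Q ≈ 1.254; R ≈ 1.415.
Targets: 3:2 ≈ 1.500; 5:4 ≈ 1.250; root-2 ≈ 1.414.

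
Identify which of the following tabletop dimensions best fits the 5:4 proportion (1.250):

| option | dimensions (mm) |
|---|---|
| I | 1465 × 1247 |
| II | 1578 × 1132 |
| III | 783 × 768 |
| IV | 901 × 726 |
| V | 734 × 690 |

IV

Ratios (long/short): I ≈ 1.175; II ≈ 1.394; III ≈ 1.020; IV ≈ 1.241; V ≈ 1.064.
5:4 ≈ 1.250; option IV is nearest (Δ 0.009).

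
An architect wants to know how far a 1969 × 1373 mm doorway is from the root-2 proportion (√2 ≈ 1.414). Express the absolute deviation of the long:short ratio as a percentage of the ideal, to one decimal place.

1.4%

Ratio = 1969 / 1373 ≈ 1.4341.
Ideal root-2 ≈ 1.4142. |1.4341 − 1.4142| / 1.4142 ≈ 1.41% → 1.4%.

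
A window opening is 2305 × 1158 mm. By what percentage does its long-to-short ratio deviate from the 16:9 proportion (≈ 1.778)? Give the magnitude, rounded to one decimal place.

12.0%

Ratio = 2305 / 1158 ≈ 1.9905.
Ideal 16:9 ≈ 1.7778. |1.9905 − 1.7778| / 1.7778 ≈ 11.96% → 12.0%.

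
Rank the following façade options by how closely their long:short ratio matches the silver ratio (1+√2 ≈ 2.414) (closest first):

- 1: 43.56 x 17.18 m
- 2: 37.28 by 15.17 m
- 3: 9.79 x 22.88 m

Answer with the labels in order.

1: 43.56/17.18 ≈ 2.536 → |2.536 − 2.414| = 0.122
2: 37.28/15.17 ≈ 2.457 → |2.457 − 2.414| = 0.043
3: 22.88/9.79 ≈ 2.337 → |2.337 − 2.414| = 0.077

2, 3, 1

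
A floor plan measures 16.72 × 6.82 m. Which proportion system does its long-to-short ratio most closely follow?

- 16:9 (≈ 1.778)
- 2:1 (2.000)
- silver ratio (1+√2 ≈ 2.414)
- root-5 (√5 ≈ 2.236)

Ratio = 16.72 / 6.82 ≈ 2.452.
Distances: 16:9 1.778 (Δ 0.674); 2:1 2.000 (Δ 0.452); silver ratio 2.414 (Δ 0.038); root-5 2.236 (Δ 0.216).

silver ratio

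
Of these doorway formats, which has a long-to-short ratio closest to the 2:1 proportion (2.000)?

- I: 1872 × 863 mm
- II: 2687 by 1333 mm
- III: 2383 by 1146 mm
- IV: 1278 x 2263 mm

II

Ratios (long/short): I ≈ 2.169; II ≈ 2.016; III ≈ 2.079; IV ≈ 1.771.
2:1 ≈ 2.000; option II is nearest (Δ 0.016).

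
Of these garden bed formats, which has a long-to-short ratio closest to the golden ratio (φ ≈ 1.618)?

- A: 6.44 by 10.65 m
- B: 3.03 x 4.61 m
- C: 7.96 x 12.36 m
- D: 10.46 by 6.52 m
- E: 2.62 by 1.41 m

D

Ratios (long/short): A ≈ 1.654; B ≈ 1.521; C ≈ 1.553; D ≈ 1.604; E ≈ 1.858.
golden ratio ≈ 1.618; option D is nearest (Δ 0.014).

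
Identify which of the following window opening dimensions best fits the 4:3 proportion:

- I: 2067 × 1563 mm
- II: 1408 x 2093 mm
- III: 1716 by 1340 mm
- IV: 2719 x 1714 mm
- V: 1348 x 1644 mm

I

Target 4:3 ≈ 1.333.
I: 1.322 (Δ0.011)  II: 1.487 (Δ0.154)  III: 1.281 (Δ0.052)  IV: 1.586 (Δ0.253)  V: 1.220 (Δ0.113)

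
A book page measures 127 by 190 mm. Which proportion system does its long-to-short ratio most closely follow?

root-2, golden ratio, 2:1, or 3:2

190/127 ≈ 1.496. Nearest candidates are 3:2 (1.500, off by 0.004) and root-2 (1.414, off by 0.082).

3:2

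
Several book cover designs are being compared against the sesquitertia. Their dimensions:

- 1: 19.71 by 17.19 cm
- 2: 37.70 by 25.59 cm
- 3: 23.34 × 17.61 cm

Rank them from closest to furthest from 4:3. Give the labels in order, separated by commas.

3, 2, 1

1: 19.71/17.19 ≈ 1.147 → |1.147 − 1.333| = 0.186
2: 37.70/25.59 ≈ 1.473 → |1.473 − 1.333| = 0.140
3: 23.34/17.61 ≈ 1.325 → |1.325 − 1.333| = 0.008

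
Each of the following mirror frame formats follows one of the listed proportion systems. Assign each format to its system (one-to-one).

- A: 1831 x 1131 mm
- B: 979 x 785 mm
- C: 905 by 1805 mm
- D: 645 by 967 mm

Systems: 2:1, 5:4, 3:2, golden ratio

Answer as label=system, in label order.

Ratios: A ≈ 1.619; B ≈ 1.247; C ≈ 1.994; D ≈ 1.499.
Targets: 2:1 ≈ 2.000; 5:4 ≈ 1.250; 3:2 ≈ 1.500; golden ratio ≈ 1.618.

A=golden ratio, B=5:4, C=2:1, D=3:2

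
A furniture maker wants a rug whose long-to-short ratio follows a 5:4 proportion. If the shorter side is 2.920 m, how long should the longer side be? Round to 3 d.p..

3.650 m

5:4 = 1.25000.
Longer side = 2.920 × 1.25000 ≈ 3.65000 → 3.650 m.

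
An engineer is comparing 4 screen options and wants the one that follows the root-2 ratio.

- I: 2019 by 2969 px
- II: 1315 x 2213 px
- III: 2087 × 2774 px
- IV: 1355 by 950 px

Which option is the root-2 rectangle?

IV

Target root-2 ≈ 1.414.
I: 1.471 (Δ0.057)  II: 1.683 (Δ0.269)  III: 1.329 (Δ0.085)  IV: 1.426 (Δ0.012)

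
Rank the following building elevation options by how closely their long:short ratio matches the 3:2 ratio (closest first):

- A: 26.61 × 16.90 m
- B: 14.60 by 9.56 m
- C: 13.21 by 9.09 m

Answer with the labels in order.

Ratios: A = 26.61 / 16.90 ≈ 1.575; B = 14.60 / 9.56 ≈ 1.527; C = 13.21 / 9.09 ≈ 1.453.
|Δ from 1.500|: A 0.075; B 0.027; C 0.047.

B, C, A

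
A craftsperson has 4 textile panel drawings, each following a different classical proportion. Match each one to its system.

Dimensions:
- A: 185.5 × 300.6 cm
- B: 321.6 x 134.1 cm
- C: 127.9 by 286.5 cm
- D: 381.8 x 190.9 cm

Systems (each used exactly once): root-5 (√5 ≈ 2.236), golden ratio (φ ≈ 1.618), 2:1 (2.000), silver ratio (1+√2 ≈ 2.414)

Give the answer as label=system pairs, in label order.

Ratios: A ≈ 1.620; B ≈ 2.398; C ≈ 2.240; D ≈ 2.000.
Targets: root-5 ≈ 2.236; golden ratio ≈ 1.618; 2:1 ≈ 2.000; silver ratio ≈ 2.414.

A=golden ratio, B=silver ratio, C=root-5, D=2:1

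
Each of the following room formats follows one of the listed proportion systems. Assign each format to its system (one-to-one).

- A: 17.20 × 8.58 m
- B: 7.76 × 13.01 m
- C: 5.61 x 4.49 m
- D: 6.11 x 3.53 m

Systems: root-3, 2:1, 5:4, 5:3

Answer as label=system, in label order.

Ratios: A ≈ 2.005; B ≈ 1.677; C ≈ 1.249; D ≈ 1.731.
Targets: root-3 ≈ 1.732; 2:1 ≈ 2.000; 5:4 ≈ 1.250; 5:3 ≈ 1.667.

A=2:1, B=5:3, C=5:4, D=root-3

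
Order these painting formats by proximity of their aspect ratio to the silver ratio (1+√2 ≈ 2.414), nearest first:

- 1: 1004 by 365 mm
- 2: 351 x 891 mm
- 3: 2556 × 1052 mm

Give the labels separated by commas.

3, 2, 1

Ratios: 1 = 1004 / 365 ≈ 2.751; 2 = 891 / 351 ≈ 2.538; 3 = 2556 / 1052 ≈ 2.430.
|Δ from 2.414|: 1 0.337; 2 0.124; 3 0.016.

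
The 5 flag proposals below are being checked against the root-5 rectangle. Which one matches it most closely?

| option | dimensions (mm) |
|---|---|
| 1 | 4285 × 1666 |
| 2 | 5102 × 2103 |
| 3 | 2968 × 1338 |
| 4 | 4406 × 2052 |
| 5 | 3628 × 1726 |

3

Ratios (long/short): 1 ≈ 2.572; 2 ≈ 2.426; 3 ≈ 2.218; 4 ≈ 2.147; 5 ≈ 2.102.
root-5 ≈ 2.236; option 3 is nearest (Δ 0.018).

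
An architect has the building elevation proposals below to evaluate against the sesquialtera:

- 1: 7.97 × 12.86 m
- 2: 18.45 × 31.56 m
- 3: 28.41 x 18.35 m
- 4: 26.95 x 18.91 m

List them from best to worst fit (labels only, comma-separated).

3, 4, 1, 2

Ratios: 1 = 12.86 / 7.97 ≈ 1.614; 2 = 31.56 / 18.45 ≈ 1.711; 3 = 28.41 / 18.35 ≈ 1.548; 4 = 26.95 / 18.91 ≈ 1.425.
|Δ from 1.500|: 1 0.114; 2 0.211; 3 0.048; 4 0.075.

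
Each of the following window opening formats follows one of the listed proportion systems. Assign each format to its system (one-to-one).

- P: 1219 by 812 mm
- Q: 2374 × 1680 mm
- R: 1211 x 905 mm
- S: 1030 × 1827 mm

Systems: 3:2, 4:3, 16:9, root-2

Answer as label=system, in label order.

P = 1219/812 ≈ 1.501 → 3:2 (1.500)
Q = 2374/1680 ≈ 1.413 → root-2 (1.414)
R = 1211/905 ≈ 1.338 → 4:3 (1.333)
S = 1827/1030 ≈ 1.774 → 16:9 (1.778)

P=3:2, Q=root-2, R=4:3, S=16:9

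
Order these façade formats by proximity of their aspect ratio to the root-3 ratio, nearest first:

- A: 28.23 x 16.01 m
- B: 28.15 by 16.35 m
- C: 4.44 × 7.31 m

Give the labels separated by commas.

Ratios: A = 28.23 / 16.01 ≈ 1.763; B = 28.15 / 16.35 ≈ 1.722; C = 7.31 / 4.44 ≈ 1.646.
|Δ from 1.732|: A 0.031; B 0.010; C 0.086.

B, A, C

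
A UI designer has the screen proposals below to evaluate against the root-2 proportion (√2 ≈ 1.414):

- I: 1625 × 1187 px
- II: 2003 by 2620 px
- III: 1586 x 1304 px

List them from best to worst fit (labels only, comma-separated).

I, II, III

I: 1625/1187 ≈ 1.369 → |1.369 − 1.414| = 0.045
II: 2620/2003 ≈ 1.308 → |1.308 − 1.414| = 0.106
III: 1586/1304 ≈ 1.216 → |1.216 − 1.414| = 0.198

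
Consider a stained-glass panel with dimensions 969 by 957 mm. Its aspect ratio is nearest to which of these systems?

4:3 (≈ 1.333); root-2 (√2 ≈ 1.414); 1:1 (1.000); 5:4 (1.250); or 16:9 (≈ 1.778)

Ratio = 969 / 957 ≈ 1.013.
Distances: 4:3 1.333 (Δ 0.320); root-2 1.414 (Δ 0.401); 1:1 1.000 (Δ 0.013); 5:4 1.250 (Δ 0.237); 16:9 1.778 (Δ 0.765).

1:1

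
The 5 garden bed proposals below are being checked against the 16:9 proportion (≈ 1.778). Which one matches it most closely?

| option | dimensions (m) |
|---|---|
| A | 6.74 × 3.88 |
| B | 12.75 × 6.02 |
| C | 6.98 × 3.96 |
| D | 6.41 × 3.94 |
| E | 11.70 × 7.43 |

Target 16:9 ≈ 1.778.
A: 1.737 (Δ0.041)  B: 2.118 (Δ0.340)  C: 1.763 (Δ0.015)  D: 1.627 (Δ0.151)  E: 1.575 (Δ0.203)

C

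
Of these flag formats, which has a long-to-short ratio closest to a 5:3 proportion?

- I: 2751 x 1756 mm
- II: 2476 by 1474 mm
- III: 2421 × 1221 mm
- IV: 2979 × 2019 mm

II

Ratios (long/short): I ≈ 1.567; II ≈ 1.680; III ≈ 1.983; IV ≈ 1.475.
5:3 ≈ 1.667; option II is nearest (Δ 0.013).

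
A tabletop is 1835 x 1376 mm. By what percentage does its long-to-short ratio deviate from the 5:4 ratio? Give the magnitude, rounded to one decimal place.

6.7%

Ratio = 1835 / 1376 ≈ 1.3336.
Ideal 5:4 = 1.2500. |1.3336 − 1.2500| / 1.2500 ≈ 6.69% → 6.7%.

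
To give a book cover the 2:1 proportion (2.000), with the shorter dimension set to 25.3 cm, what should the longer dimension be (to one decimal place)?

50.6 cm

2:1 = 2.00000.
Longer side = 25.3 × 2.00000 ≈ 50.600 → 50.6 cm.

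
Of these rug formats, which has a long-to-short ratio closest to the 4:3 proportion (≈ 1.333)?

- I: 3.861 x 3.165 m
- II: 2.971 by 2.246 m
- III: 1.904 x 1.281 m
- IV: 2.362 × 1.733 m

Target 4:3 ≈ 1.333.
I: 1.220 (Δ0.113)  II: 1.323 (Δ0.010)  III: 1.486 (Δ0.153)  IV: 1.363 (Δ0.030)

II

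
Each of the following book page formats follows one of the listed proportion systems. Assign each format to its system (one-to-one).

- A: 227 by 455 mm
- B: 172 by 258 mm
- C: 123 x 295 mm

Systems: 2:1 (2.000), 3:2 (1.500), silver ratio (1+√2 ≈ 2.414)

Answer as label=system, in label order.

A=2:1, B=3:2, C=silver ratio

Ratios: A ≈ 2.004; B ≈ 1.500; C ≈ 2.398.
Targets: 2:1 ≈ 2.000; 3:2 ≈ 1.500; silver ratio ≈ 2.414.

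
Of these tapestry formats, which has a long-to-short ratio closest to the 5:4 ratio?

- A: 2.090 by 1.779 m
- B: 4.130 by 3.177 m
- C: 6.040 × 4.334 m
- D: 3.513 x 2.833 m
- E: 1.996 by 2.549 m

Ratios (long/short): A ≈ 1.175; B ≈ 1.300; C ≈ 1.394; D ≈ 1.240; E ≈ 1.277.
5:4 ≈ 1.250; option D is nearest (Δ 0.010).

D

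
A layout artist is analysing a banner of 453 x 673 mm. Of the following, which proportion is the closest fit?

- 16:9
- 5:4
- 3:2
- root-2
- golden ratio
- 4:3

3:2

Ratio = 673 / 453 ≈ 1.486.
Distances: 16:9 1.778 (Δ 0.292); 5:4 1.250 (Δ 0.236); 3:2 1.500 (Δ 0.014); root-2 1.414 (Δ 0.072); golden ratio 1.618 (Δ 0.132); 4:3 1.333 (Δ 0.153).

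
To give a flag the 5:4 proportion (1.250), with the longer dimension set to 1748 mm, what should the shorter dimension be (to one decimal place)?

5:4 = 1.25000.
Shorter side = 1748 ÷ 1.25000 ≈ 1398.400 → 1398.4 mm.

1398.4 mm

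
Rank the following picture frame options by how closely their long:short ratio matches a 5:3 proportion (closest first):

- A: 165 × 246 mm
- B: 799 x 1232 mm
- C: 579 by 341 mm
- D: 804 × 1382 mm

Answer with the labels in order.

A: 246/165 ≈ 1.491 → |1.491 − 1.667| = 0.176
B: 1232/799 ≈ 1.542 → |1.542 − 1.667| = 0.125
C: 579/341 ≈ 1.698 → |1.698 − 1.667| = 0.031
D: 1382/804 ≈ 1.719 → |1.719 − 1.667| = 0.052

C, D, B, A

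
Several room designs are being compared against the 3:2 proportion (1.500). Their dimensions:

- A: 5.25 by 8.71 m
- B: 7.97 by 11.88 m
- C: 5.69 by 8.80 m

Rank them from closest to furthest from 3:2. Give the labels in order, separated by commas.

B, C, A

Ratios: A = 8.71 / 5.25 ≈ 1.659; B = 11.88 / 7.97 ≈ 1.491; C = 8.80 / 5.69 ≈ 1.547.
|Δ from 1.500|: A 0.159; B 0.009; C 0.047.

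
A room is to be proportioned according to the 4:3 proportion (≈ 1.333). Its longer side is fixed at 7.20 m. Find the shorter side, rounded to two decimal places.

4:3 ≈ 1.33333.
Shorter side = 7.20 ÷ 1.33333 ≈ 5.4000 → 5.40 m.

5.40 m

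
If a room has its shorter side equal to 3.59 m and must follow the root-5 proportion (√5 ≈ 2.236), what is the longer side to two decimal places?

8.03 m

root-5 ≈ 2.23607.
Longer side = 3.59 × 2.23607 ≈ 8.0275 → 8.03 m.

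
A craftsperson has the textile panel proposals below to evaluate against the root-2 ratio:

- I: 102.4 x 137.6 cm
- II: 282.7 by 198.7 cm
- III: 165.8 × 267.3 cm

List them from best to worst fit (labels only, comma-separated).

I: 137.6/102.4 ≈ 1.344 → |1.344 − 1.414| = 0.070
II: 282.7/198.7 ≈ 1.423 → |1.423 − 1.414| = 0.009
III: 267.3/165.8 ≈ 1.612 → |1.612 − 1.414| = 0.198

II, I, III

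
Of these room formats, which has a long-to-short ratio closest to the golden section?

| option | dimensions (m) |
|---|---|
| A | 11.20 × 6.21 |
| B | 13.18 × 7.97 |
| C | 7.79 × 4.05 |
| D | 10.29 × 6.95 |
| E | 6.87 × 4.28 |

Target golden ratio ≈ 1.618.
A: 1.804 (Δ0.186)  B: 1.654 (Δ0.036)  C: 1.923 (Δ0.305)  D: 1.481 (Δ0.137)  E: 1.605 (Δ0.013)

E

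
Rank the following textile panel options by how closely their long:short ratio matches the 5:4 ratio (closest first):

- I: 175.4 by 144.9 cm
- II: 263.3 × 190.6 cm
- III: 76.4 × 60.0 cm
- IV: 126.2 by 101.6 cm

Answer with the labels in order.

IV, III, I, II

Ratios: I = 175.4 / 144.9 ≈ 1.210; II = 263.3 / 190.6 ≈ 1.381; III = 76.4 / 60.0 ≈ 1.273; IV = 126.2 / 101.6 ≈ 1.242.
|Δ from 1.250|: I 0.040; II 0.131; III 0.023; IV 0.008.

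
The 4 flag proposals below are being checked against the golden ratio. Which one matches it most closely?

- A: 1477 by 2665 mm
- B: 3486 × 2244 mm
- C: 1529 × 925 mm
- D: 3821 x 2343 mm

Ratios (long/short): A ≈ 1.804; B ≈ 1.553; C ≈ 1.653; D ≈ 1.631.
golden ratio ≈ 1.618; option D is nearest (Δ 0.013).

D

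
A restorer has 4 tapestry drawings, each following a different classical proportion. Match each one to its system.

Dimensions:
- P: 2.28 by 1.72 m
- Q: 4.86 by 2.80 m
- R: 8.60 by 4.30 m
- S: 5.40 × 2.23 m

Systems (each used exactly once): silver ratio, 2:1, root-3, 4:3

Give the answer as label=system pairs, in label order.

P=4:3, Q=root-3, R=2:1, S=silver ratio

P = 2.28/1.72 ≈ 1.326 → 4:3 (1.333)
Q = 4.86/2.80 ≈ 1.736 → root-3 (1.732)
R = 8.60/4.30 ≈ 2.000 → 2:1 (2.000)
S = 5.40/2.23 ≈ 2.422 → silver ratio (2.414)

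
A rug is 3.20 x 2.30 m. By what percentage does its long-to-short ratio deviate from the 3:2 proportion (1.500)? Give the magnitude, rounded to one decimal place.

7.2%

Ratio = 3.20 / 2.30 ≈ 1.3913.
Ideal 3:2 = 1.5000. |1.3913 − 1.5000| / 1.5000 ≈ 7.25% → 7.2%.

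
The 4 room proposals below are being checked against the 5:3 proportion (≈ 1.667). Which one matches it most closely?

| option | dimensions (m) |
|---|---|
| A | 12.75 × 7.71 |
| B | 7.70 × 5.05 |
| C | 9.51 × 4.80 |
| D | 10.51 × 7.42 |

A

Ratios (long/short): A ≈ 1.654; B ≈ 1.525; C ≈ 1.981; D ≈ 1.416.
5:3 ≈ 1.667; option A is nearest (Δ 0.013).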